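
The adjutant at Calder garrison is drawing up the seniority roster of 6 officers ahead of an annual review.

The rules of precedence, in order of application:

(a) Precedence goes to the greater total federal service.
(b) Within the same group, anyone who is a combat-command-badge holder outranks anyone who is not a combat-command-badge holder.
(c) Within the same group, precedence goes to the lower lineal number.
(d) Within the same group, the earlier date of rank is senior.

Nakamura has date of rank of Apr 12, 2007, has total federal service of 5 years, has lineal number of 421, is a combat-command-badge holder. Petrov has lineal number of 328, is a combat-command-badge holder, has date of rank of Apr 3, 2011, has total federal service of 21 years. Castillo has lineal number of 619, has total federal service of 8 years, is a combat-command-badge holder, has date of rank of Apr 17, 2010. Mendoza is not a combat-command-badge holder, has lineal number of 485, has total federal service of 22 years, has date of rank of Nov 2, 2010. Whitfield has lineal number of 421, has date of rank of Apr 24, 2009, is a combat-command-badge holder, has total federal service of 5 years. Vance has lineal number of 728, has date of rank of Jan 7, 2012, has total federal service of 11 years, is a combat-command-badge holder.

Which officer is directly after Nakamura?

By total federal service (higher first): Mendoza (22 years); then Petrov (21 years); then Vance (11 years); then Castillo (8 years); then Nakamura and Whitfield (both 5 years).
Nakamura and Whitfield are each a combat-command-badge holder, so the next rule applies.
Nakamura and Whitfield both have lineal number 421, so the next rule applies.
Among Nakamura and Whitfield, by date of rank (earlier first): Nakamura (Apr 12, 2007) before Whitfield (Apr 24, 2009).
Order: Mendoza, Petrov, Vance, Castillo, Nakamura, Whitfield.

Whitfield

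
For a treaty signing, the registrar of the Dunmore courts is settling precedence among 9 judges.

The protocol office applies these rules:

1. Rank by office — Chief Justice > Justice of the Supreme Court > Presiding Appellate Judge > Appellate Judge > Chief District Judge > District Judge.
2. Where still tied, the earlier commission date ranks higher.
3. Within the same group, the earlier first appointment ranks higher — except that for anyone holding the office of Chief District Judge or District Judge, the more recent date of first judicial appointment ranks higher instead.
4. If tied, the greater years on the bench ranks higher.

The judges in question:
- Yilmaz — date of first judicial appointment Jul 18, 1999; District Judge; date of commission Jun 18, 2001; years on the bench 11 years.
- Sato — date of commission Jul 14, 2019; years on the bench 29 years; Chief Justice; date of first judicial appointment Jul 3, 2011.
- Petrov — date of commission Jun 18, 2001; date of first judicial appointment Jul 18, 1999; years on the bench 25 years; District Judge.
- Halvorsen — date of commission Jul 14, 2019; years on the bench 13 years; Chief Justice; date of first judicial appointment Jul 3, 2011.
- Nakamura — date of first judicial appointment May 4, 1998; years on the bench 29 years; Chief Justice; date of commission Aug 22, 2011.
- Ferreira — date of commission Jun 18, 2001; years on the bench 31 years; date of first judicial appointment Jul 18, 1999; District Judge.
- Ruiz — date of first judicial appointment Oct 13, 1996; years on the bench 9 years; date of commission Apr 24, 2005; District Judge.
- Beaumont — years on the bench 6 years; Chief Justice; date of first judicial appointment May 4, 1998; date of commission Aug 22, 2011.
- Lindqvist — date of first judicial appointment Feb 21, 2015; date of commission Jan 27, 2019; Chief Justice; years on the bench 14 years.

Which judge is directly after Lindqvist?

By office: Nakamura, Beaumont, Lindqvist, Sato and Halvorsen (Chief Justice); then Ferreira, Petrov, Yilmaz and Ruiz (District Judge).
Among Nakamura, Beaumont, Lindqvist, Sato and Halvorsen, by date of commission (earlier first): Nakamura and Beaumont (Aug 22, 2011) before Lindqvist (Jan 27, 2019) before Sato and Halvorsen (Jul 14, 2019).
Nakamura and Beaumont both have date of first judicial appointment May 4, 1998, so the next rule applies.
Among Nakamura and Beaumont, by years on the bench (higher first): Nakamura (29 years) before Beaumont (6 years).
Sato and Halvorsen both have date of first judicial appointment Jul 3, 2011, so the next rule applies.
Among Sato and Halvorsen, by years on the bench (higher first): Sato (29 years) before Halvorsen (13 years).
Among Ferreira, Petrov, Yilmaz and Ruiz, by date of commission (earlier first): Ferreira, Petrov and Yilmaz (Jun 18, 2001) before Ruiz (Apr 24, 2005).
Ferreira, Petrov and Yilmaz all have date of first judicial appointment Jul 18, 1999, so the next rule applies.
Among Ferreira, Petrov and Yilmaz, by years on the bench (higher first): Ferreira (31 years) before Petrov (25 years) before Yilmaz (11 years).
Order: Nakamura, Beaumont, Lindqvist, Sato, Halvorsen, Ferreira, Petrov, Yilmaz, Ruiz.

Sato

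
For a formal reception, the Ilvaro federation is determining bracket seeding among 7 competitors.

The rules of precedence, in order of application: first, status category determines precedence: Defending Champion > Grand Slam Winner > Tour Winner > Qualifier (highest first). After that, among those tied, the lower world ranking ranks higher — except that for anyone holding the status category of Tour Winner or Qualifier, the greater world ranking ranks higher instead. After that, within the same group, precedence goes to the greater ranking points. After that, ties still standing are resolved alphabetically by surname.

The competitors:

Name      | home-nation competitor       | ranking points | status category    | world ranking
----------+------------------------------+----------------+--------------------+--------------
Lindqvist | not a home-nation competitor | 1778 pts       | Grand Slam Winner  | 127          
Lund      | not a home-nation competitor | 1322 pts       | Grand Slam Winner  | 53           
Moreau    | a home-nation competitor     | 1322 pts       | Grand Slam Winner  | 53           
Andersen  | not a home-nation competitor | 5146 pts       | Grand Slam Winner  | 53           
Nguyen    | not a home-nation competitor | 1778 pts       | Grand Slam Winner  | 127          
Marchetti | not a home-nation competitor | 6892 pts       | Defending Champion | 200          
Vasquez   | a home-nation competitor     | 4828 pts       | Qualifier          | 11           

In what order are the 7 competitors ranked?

Marchetti, Andersen, Lund, Moreau, Lindqvist, Nguyen, Vasquez

By status category: Marchetti (Defending Champion); then Andersen, Lund, Moreau, Lindqvist and Nguyen (Grand Slam Winner); then Vasquez (Qualifier).
Among Andersen, Lund, Moreau, Lindqvist and Nguyen, by world ranking (lower first): Andersen, Lund and Moreau (53) before Lindqvist and Nguyen (127).
Among Andersen, Lund and Moreau, by ranking points (higher first): Andersen (5146 pts) before Lund and Moreau (1322 pts).
Among Lund and Moreau, alphabetically by surname: Lund before Moreau.
Lindqvist and Nguyen both have ranking points 1778 pts, so the next rule applies.
Among Lindqvist and Nguyen, alphabetically by surname: Lindqvist before Nguyen.
Full order: Marchetti, Andersen, Lund, Moreau, Lindqvist, Nguyen, Vasquez.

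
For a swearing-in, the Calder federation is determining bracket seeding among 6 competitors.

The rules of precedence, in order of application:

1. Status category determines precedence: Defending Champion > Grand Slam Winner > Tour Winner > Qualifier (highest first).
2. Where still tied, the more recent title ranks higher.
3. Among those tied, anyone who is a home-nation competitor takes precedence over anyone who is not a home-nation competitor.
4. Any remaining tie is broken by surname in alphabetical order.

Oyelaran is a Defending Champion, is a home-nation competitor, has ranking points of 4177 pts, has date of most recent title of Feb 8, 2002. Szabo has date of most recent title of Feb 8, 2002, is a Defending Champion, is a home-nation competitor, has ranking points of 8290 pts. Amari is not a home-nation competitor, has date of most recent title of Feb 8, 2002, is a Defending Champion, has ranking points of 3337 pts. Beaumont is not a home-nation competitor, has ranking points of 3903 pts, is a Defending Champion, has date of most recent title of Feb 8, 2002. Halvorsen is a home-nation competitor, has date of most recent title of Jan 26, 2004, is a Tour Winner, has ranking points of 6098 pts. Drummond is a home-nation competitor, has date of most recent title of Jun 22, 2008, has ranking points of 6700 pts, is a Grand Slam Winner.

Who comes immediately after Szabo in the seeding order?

Amari

By status category: Oyelaran, Szabo, Amari and Beaumont (Defending Champion); then Drummond (Grand Slam Winner); then Halvorsen (Tour Winner).
Oyelaran, Szabo, Amari and Beaumont all have date of most recent title Feb 8, 2002, so the next rule applies.
Among Oyelaran, Szabo, Amari and Beaumont, a home-nation competitor before not a home-nation competitor: Oyelaran and Szabo (a home-nation competitor) before Amari and Beaumont (not a home-nation competitor).
Among Oyelaran and Szabo, alphabetically by surname: Oyelaran before Szabo.
Among Amari and Beaumont, alphabetically by surname: Amari before Beaumont.
Order: Oyelaran, Szabo, Amari, Beaumont, Drummond, Halvorsen.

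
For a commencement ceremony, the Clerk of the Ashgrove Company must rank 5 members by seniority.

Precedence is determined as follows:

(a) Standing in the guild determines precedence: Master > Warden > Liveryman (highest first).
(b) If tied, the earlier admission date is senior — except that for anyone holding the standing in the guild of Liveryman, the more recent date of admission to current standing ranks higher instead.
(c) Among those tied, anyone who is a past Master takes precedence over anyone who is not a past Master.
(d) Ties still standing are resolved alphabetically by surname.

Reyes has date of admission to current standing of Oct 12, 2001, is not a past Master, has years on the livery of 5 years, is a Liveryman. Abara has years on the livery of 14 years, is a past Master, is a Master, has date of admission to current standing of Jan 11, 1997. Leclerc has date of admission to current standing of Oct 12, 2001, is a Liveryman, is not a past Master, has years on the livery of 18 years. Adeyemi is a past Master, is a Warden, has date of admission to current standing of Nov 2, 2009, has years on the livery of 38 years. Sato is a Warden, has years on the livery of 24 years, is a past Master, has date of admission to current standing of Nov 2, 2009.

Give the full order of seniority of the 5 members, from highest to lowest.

Abara, Adeyemi, Sato, Leclerc, Reyes

By standing in the guild: Abara (Master); then Adeyemi and Sato (Warden); then Leclerc and Reyes (Liveryman).
Adeyemi and Sato both have date of admission to current standing Nov 2, 2009, so the next rule applies.
Adeyemi and Sato are each a past Master, so the next rule applies.
Among Adeyemi and Sato, alphabetically by surname: Adeyemi before Sato.
Leclerc and Reyes both have date of admission to current standing Oct 12, 2001, so the next rule applies.
Leclerc and Reyes are each not a past Master, so the next rule applies.
Among Leclerc and Reyes, alphabetically by surname: Leclerc before Reyes.
Full order: Abara, Adeyemi, Sato, Leclerc, Reyes.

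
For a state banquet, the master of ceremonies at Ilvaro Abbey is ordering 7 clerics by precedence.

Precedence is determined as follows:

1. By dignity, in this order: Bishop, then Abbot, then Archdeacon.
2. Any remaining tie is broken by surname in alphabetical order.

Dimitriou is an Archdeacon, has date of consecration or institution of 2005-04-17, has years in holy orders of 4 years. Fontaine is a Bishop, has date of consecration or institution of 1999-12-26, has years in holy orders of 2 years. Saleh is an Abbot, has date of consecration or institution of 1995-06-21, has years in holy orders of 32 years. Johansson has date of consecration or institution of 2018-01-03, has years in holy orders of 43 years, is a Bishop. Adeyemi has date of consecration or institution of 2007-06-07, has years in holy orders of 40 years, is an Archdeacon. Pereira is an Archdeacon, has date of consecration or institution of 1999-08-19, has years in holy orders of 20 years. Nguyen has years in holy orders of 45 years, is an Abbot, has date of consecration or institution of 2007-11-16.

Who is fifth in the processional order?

Adeyemi

By dignity: Fontaine and Johansson (Bishop); then Nguyen and Saleh (Abbot); then Adeyemi, Dimitriou and Pereira (Archdeacon).
Among Fontaine and Johansson, alphabetically by surname: Fontaine before Johansson.
Among Nguyen and Saleh, alphabetically by surname: Nguyen before Saleh.
Among Adeyemi, Dimitriou and Pereira, alphabetically by surname: Adeyemi before Dimitriou before Pereira.
Order: Fontaine, Johansson, Nguyen, Saleh, Adeyemi, Dimitriou, Pereira.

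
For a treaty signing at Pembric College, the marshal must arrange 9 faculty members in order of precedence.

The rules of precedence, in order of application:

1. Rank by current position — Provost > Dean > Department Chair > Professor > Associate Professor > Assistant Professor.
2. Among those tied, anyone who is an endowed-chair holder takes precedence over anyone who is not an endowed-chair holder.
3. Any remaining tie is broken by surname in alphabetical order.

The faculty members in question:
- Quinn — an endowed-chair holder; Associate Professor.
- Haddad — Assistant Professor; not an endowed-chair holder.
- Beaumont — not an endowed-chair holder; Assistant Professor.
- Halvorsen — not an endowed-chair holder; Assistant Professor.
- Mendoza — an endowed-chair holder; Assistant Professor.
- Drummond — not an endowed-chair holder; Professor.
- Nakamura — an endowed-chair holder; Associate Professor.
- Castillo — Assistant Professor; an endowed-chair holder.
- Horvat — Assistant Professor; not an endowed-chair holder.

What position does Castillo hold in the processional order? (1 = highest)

By current position: Drummond (Professor); then Nakamura and Quinn (Associate Professor); then Castillo, Mendoza, Beaumont, Haddad, Halvorsen and Horvat (Assistant Professor).
Nakamura and Quinn are each an endowed-chair holder, so the next rule applies.
Among Nakamura and Quinn, alphabetically by surname: Nakamura before Quinn.
Among Castillo, Mendoza, Beaumont, Haddad, Halvorsen and Horvat, an endowed-chair holder before not an endowed-chair holder: Castillo and Mendoza (an endowed-chair holder) before Beaumont, Haddad, Halvorsen and Horvat (not an endowed-chair holder).
Among Castillo and Mendoza, alphabetically by surname: Castillo before Mendoza.
Among Beaumont, Haddad, Halvorsen and Horvat, alphabetically by surname: Beaumont before Haddad before Halvorsen before Horvat.
Order: Drummond, Nakamura, Quinn, Castillo, Mendoza, Beaumont, Haddad, Halvorsen, Horvat. So position 4.

4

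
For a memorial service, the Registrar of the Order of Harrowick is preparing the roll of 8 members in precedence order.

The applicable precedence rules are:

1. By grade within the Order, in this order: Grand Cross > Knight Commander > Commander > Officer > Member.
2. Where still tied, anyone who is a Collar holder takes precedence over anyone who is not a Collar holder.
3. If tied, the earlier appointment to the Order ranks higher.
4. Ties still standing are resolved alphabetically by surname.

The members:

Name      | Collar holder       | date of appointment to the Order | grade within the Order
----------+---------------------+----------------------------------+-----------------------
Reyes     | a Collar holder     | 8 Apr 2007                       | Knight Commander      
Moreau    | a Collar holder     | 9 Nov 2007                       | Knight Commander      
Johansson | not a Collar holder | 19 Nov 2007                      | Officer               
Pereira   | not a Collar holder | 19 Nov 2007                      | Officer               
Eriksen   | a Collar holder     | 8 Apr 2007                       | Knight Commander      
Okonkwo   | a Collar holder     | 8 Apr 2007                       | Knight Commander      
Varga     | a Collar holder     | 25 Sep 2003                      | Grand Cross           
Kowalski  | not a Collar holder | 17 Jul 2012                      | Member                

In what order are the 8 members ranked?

By grade within the Order: Varga (Grand Cross); then Eriksen, Okonkwo, Reyes and Moreau (Knight Commander); then Johansson and Pereira (Officer); then Kowalski (Member).
Eriksen, Okonkwo, Reyes and Moreau are each a Collar holder, so the next rule applies.
Among Eriksen, Okonkwo, Reyes and Moreau, by date of appointment to the Order (earlier first): Eriksen, Okonkwo and Reyes (8 Apr 2007) before Moreau (9 Nov 2007).
Among Eriksen, Okonkwo and Reyes, alphabetically by surname: Eriksen before Okonkwo before Reyes.
Johansson and Pereira are each not a Collar holder, so the next rule applies.
Johansson and Pereira both have date of appointment to the Order 19 Nov 2007, so the next rule applies.
Among Johansson and Pereira, alphabetically by surname: Johansson before Pereira.
Full order: Varga, Eriksen, Okonkwo, Reyes, Moreau, Johansson, Pereira, Kowalski.

Varga, Eriksen, Okonkwo, Reyes, Moreau, Johansson, Pereira, Kowalski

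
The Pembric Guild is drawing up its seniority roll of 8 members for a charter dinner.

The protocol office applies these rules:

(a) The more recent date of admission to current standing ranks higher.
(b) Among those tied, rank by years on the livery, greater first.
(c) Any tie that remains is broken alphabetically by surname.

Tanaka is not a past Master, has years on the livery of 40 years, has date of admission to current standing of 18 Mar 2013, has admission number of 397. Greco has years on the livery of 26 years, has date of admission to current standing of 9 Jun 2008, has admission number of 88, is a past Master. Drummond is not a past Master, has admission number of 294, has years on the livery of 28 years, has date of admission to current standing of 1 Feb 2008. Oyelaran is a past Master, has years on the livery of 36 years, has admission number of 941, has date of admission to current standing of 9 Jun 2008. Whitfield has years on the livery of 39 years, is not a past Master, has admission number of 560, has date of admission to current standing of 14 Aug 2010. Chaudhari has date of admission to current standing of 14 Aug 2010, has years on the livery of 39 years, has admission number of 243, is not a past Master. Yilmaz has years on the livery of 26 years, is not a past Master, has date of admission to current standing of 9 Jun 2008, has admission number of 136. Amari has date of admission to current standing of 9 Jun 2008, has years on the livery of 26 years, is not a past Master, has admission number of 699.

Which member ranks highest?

Tanaka

By date of admission to current standing (later first): Tanaka (18 Mar 2013); then Chaudhari and Whitfield (both 14 Aug 2010); then Oyelaran, Amari, Greco and Yilmaz (each 9 Jun 2008); then Drummond (1 Feb 2008).
Chaudhari and Whitfield both have years on the livery 39 years, so the next rule applies.
Among Chaudhari and Whitfield, alphabetically by surname: Chaudhari before Whitfield.
Among Oyelaran, Amari, Greco and Yilmaz, by years on the livery (higher first): Oyelaran (36 years) before Amari, Greco and Yilmaz (26 years).
Among Amari, Greco and Yilmaz, alphabetically by surname: Amari before Greco before Yilmaz.
Order: Tanaka, Chaudhari, Whitfield, Oyelaran, Amari, Greco, Yilmaz, Drummond.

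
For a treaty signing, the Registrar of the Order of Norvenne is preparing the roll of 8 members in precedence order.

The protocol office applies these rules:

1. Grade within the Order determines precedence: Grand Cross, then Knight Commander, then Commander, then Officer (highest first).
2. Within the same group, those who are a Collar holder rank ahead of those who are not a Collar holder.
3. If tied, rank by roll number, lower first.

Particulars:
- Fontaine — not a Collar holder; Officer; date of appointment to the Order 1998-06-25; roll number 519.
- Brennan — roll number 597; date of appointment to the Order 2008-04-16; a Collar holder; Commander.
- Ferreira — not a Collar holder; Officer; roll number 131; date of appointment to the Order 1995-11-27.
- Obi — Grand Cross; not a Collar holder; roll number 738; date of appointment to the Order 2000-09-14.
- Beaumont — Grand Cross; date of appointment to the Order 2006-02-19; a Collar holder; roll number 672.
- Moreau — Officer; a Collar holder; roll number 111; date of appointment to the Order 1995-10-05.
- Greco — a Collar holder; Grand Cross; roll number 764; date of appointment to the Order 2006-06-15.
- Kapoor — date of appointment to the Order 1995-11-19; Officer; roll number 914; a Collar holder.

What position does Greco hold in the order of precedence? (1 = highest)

2

By grade within the Order: Beaumont, Greco and Obi (Grand Cross); then Brennan (Commander); then Moreau, Kapoor, Ferreira and Fontaine (Officer).
Among Beaumont, Greco and Obi, a Collar holder before not a Collar holder: Beaumont and Greco (a Collar holder) before Obi (not a Collar holder).
Among Beaumont and Greco, by roll number (lower first): Beaumont (672) before Greco (764).
Among Moreau, Kapoor, Ferreira and Fontaine, a Collar holder before not a Collar holder: Moreau and Kapoor (a Collar holder) before Ferreira and Fontaine (not a Collar holder).
Among Moreau and Kapoor, by roll number (lower first): Moreau (111) before Kapoor (914).
Among Ferreira and Fontaine, by roll number (lower first): Ferreira (131) before Fontaine (519).
Order: Beaumont, Greco, Obi, Brennan, Moreau, Kapoor, Ferreira, Fontaine. So position 2.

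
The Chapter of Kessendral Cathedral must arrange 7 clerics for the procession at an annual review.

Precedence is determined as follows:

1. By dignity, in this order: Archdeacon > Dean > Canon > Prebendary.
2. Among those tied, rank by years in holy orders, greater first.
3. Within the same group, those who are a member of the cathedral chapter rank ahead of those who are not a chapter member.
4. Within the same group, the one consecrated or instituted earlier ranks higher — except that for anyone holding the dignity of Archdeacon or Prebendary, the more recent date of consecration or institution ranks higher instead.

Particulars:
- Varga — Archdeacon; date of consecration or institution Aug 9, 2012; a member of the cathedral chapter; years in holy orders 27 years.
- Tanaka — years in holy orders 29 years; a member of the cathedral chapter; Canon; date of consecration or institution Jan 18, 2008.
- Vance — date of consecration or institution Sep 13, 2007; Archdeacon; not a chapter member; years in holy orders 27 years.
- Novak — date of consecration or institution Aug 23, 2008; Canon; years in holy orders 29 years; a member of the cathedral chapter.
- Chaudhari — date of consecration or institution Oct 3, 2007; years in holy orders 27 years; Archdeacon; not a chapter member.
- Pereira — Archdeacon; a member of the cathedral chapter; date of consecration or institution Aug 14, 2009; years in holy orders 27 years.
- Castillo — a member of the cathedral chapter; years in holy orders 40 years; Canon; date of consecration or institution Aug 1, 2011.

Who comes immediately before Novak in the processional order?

Tanaka

By dignity: Varga, Pereira, Chaudhari and Vance (Archdeacon); then Castillo, Tanaka and Novak (Canon).
Varga, Pereira, Chaudhari and Vance all have years in holy orders 27 years, so the next rule applies.
Among Varga, Pereira, Chaudhari and Vance, a member of the cathedral chapter before not a chapter member: Varga and Pereira (a member of the cathedral chapter) before Chaudhari and Vance (not a chapter member).
Among Varga and Pereira, by date of consecration or institution (later first) (reversed rule for this group): Varga (Aug 9, 2012) before Pereira (Aug 14, 2009).
Among Chaudhari and Vance, by date of consecration or institution (later first) (reversed rule for this group): Chaudhari (Oct 3, 2007) before Vance (Sep 13, 2007).
Among Castillo, Tanaka and Novak, by years in holy orders (higher first): Castillo (40 years) before Tanaka and Novak (29 years).
Tanaka and Novak are each a member of the cathedral chapter, so the next rule applies.
Among Tanaka and Novak, by date of consecration or institution (earlier first): Tanaka (Jan 18, 2008) before Novak (Aug 23, 2008).
Order: Varga, Pereira, Chaudhari, Vance, Castillo, Tanaka, Novak.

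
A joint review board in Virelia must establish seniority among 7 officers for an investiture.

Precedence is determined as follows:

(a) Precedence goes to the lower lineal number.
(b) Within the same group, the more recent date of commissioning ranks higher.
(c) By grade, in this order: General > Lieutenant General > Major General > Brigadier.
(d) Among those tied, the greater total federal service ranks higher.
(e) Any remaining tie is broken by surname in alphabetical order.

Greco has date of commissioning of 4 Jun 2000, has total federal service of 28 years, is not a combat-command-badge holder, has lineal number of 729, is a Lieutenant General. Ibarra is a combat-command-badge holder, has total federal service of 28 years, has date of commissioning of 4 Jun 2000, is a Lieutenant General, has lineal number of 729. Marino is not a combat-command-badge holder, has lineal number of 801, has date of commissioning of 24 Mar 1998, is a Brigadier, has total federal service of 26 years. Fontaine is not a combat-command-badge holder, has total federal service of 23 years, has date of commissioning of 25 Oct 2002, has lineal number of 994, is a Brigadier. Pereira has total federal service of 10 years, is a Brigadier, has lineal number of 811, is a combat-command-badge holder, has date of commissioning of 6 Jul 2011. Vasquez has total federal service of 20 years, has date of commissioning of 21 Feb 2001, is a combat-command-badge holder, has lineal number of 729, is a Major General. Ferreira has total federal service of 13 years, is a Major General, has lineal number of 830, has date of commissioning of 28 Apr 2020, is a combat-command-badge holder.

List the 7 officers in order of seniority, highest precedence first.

By lineal number (lower first): Vasquez, Greco and Ibarra (each 729); then Marino (801); then Pereira (811); then Ferreira (830); then Fontaine (994).
Among Vasquez, Greco and Ibarra, by date of commissioning (later first): Vasquez (21 Feb 2001) before Greco and Ibarra (4 Jun 2000).
Greco and Ibarra are each Lieutenant General, so the next rule applies.
Greco and Ibarra both have total federal service 28 years, so the next rule applies.
Among Greco and Ibarra, alphabetically by surname: Greco before Ibarra.
Full order: Vasquez, Greco, Ibarra, Marino, Pereira, Ferreira, Fontaine.

Vasquez, Greco, Ibarra, Marino, Pereira, Ferreira, Fontaine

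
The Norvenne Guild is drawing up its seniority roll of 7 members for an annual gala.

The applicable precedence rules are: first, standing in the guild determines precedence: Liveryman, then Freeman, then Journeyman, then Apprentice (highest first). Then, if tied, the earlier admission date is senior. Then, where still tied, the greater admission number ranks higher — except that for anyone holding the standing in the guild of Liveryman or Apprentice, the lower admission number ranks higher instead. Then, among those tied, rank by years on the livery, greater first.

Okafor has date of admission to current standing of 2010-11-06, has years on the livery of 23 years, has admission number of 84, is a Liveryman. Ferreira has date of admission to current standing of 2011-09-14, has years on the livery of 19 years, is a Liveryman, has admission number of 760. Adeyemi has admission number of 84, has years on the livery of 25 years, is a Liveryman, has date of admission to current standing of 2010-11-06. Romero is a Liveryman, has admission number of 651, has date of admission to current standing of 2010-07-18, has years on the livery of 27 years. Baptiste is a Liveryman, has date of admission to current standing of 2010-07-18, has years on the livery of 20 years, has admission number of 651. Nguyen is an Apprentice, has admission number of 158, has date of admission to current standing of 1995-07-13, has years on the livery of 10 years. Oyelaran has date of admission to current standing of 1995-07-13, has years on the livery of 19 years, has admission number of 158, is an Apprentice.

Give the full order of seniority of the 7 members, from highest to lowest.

Romero, Baptiste, Adeyemi, Okafor, Ferreira, Oyelaran, Nguyen

By standing in the guild: Romero, Baptiste, Adeyemi, Okafor and Ferreira (Liveryman); then Oyelaran and Nguyen (Apprentice).
Among Romero, Baptiste, Adeyemi, Okafor and Ferreira, by date of admission to current standing (earlier first): Romero and Baptiste (2010-07-18) before Adeyemi and Okafor (2010-11-06) before Ferreira (2011-09-14).
Romero and Baptiste both have admission number 651, so the next rule applies.
Among Romero and Baptiste, by years on the livery (higher first): Romero (27 years) before Baptiste (20 years).
Adeyemi and Okafor both have admission number 84, so the next rule applies.
Among Adeyemi and Okafor, by years on the livery (higher first): Adeyemi (25 years) before Okafor (23 years).
Oyelaran and Nguyen both have date of admission to current standing 1995-07-13, so the next rule applies.
Oyelaran and Nguyen both have admission number 158, so the next rule applies.
Among Oyelaran and Nguyen, by years on the livery (higher first): Oyelaran (19 years) before Nguyen (10 years).
Full order: Romero, Baptiste, Adeyemi, Okafor, Ferreira, Oyelaran, Nguyen.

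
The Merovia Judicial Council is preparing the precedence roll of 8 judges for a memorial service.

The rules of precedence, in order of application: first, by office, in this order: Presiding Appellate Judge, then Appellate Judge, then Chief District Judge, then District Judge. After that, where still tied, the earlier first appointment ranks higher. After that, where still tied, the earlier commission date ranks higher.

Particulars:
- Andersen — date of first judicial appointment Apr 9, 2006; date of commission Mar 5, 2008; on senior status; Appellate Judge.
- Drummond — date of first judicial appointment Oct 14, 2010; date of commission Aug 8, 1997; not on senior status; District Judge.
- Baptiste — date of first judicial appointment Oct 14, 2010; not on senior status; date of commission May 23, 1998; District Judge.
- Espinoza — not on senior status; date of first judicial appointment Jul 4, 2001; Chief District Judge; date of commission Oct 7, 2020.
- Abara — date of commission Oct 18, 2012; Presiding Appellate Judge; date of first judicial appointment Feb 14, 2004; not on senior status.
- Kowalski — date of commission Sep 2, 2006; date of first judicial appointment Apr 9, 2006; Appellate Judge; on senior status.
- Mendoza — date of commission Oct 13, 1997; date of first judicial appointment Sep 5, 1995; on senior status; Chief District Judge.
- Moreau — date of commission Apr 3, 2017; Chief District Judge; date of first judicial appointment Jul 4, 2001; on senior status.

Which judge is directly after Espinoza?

By office: Abara (Presiding Appellate Judge); then Kowalski and Andersen (Appellate Judge); then Mendoza, Moreau and Espinoza (Chief District Judge); then Drummond and Baptiste (District Judge).
Kowalski and Andersen both have date of first judicial appointment Apr 9, 2006, so the next rule applies.
Among Kowalski and Andersen, by date of commission (earlier first): Kowalski (Sep 2, 2006) before Andersen (Mar 5, 2008).
Among Mendoza, Moreau and Espinoza, by date of first judicial appointment (earlier first): Mendoza (Sep 5, 1995) before Moreau and Espinoza (Jul 4, 2001).
Among Moreau and Espinoza, by date of commission (earlier first): Moreau (Apr 3, 2017) before Espinoza (Oct 7, 2020).
Drummond and Baptiste both have date of first judicial appointment Oct 14, 2010, so the next rule applies.
Among Drummond and Baptiste, by date of commission (earlier first): Drummond (Aug 8, 1997) before Baptiste (May 23, 1998).
Order: Abara, Kowalski, Andersen, Mendoza, Moreau, Espinoza, Drummond, Baptiste.

Drummond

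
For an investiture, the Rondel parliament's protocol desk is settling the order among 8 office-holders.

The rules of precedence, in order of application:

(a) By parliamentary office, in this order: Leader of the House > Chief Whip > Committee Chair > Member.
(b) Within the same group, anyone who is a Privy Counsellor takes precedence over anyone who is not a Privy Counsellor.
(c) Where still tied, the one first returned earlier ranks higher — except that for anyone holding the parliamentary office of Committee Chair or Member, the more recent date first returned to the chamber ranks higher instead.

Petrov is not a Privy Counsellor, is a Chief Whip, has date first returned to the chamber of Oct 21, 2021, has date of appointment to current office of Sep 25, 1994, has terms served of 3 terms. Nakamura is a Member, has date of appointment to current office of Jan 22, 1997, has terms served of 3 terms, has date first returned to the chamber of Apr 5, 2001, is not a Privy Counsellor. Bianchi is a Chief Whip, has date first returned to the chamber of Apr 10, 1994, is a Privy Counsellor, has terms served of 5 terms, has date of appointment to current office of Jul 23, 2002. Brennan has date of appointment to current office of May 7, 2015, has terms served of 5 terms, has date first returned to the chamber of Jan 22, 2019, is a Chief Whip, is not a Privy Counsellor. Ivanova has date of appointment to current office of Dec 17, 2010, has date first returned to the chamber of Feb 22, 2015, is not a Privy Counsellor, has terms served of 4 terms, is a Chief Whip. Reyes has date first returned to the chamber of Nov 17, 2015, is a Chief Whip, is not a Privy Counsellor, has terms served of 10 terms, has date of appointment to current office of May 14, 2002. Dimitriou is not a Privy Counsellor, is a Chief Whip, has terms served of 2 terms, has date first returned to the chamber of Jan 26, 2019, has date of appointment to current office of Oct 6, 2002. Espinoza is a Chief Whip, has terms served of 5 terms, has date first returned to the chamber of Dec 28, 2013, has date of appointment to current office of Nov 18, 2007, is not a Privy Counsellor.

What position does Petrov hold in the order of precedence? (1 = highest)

7

By parliamentary office: Bianchi, Espinoza, Ivanova, Reyes, Brennan, Dimitriou and Petrov (Chief Whip); then Nakamura (Member).
Among Bianchi, Espinoza, Ivanova, Reyes, Brennan, Dimitriou and Petrov, a Privy Counsellor before not a Privy Counsellor: Bianchi (a Privy Counsellor) before Espinoza, Ivanova, Reyes, Brennan, Dimitriou and Petrov (not a Privy Counsellor).
Among Espinoza, Ivanova, Reyes, Brennan, Dimitriou and Petrov, by date first returned to the chamber (earlier first): Espinoza (Dec 28, 2013) before Ivanova (Feb 22, 2015) before Reyes (Nov 17, 2015) before Brennan (Jan 22, 2019) before Dimitriou (Jan 26, 2019) before Petrov (Oct 21, 2021).
Order: Bianchi, Espinoza, Ivanova, Reyes, Brennan, Dimitriou, Petrov, Nakamura. So position 7.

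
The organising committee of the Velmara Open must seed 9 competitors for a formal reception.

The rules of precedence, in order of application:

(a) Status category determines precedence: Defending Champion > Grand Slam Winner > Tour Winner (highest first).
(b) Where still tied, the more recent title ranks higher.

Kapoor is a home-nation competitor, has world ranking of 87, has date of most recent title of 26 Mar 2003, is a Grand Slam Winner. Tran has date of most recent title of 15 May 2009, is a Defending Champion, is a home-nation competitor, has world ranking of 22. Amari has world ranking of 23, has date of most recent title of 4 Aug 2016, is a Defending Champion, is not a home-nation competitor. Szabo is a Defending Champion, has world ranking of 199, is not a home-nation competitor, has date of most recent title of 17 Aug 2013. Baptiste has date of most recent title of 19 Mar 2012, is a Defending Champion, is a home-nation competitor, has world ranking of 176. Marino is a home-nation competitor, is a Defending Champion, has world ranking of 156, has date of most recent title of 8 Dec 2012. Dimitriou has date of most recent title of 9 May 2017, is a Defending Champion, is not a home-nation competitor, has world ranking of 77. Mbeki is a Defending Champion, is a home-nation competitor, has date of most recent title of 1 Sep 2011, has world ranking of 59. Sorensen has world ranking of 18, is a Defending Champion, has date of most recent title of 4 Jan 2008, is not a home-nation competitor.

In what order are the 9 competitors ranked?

Dimitriou, Amari, Szabo, Marino, Baptiste, Mbeki, Tran, Sorensen, Kapoor

By status category: Dimitriou, Amari, Szabo, Marino, Baptiste, Mbeki, Tran and Sorensen (Defending Champion); then Kapoor (Grand Slam Winner).
Among Dimitriou, Amari, Szabo, Marino, Baptiste, Mbeki, Tran and Sorensen, by date of most recent title (later first): Dimitriou (9 May 2017) before Amari (4 Aug 2016) before Szabo (17 Aug 2013) before Marino (8 Dec 2012) before Baptiste (19 Mar 2012) before Mbeki (1 Sep 2011) before Tran (15 May 2009) before Sorensen (4 Jan 2008).
Full order: Dimitriou, Amari, Szabo, Marino, Baptiste, Mbeki, Tran, Sorensen, Kapoor.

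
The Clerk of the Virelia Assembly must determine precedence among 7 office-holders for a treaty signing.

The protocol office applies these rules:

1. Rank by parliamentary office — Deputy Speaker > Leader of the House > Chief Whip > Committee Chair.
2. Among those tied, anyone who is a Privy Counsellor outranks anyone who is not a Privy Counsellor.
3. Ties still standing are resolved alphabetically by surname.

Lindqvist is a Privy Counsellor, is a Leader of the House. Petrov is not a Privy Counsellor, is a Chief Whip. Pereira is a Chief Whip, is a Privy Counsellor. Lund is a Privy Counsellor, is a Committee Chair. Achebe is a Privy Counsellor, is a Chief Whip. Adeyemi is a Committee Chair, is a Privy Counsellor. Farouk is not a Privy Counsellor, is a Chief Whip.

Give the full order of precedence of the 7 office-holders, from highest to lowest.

By parliamentary office: Lindqvist (Leader of the House); then Achebe, Pereira, Farouk and Petrov (Chief Whip); then Adeyemi and Lund (Committee Chair).
Among Achebe, Pereira, Farouk and Petrov, a Privy Counsellor before not a Privy Counsellor: Achebe and Pereira (a Privy Counsellor) before Farouk and Petrov (not a Privy Counsellor).
Among Achebe and Pereira, alphabetically by surname: Achebe before Pereira.
Among Farouk and Petrov, alphabetically by surname: Farouk before Petrov.
Adeyemi and Lund are each a Privy Counsellor, so the next rule applies.
Among Adeyemi and Lund, alphabetically by surname: Adeyemi before Lund.
Full order: Lindqvist, Achebe, Pereira, Farouk, Petrov, Adeyemi, Lund.

Lindqvist, Achebe, Pereira, Farouk, Petrov, Adeyemi, Lund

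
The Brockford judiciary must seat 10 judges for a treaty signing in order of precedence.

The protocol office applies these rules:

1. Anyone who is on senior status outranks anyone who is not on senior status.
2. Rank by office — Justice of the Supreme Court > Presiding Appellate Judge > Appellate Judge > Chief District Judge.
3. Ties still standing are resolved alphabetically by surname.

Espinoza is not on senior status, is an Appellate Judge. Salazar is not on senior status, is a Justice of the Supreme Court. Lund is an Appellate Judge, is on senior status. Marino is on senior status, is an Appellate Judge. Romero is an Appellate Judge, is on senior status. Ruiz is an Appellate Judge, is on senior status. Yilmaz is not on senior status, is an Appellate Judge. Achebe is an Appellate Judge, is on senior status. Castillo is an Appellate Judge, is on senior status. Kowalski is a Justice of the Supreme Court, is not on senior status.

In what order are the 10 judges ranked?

By the first rule: Achebe, Castillo, Lund, Marino, Romero and Ruiz (each on senior status); then Kowalski, Salazar, Espinoza and Yilmaz (each not on senior status).
Achebe, Castillo, Lund, Marino, Romero and Ruiz are each Appellate Judge, so the next rule applies.
Among Achebe, Castillo, Lund, Marino, Romero and Ruiz, alphabetically by surname: Achebe before Castillo before Lund before Marino before Romero before Ruiz.
Among Kowalski, Salazar, Espinoza and Yilmaz, by office: Kowalski and Salazar (Justice of the Supreme Court) before Espinoza and Yilmaz (Appellate Judge).
Among Kowalski and Salazar, alphabetically by surname: Kowalski before Salazar.
Among Espinoza and Yilmaz, alphabetically by surname: Espinoza before Yilmaz.
Full order: Achebe, Castillo, Lund, Marino, Romero, Ruiz, Kowalski, Salazar, Espinoza, Yilmaz.

Achebe, Castillo, Lund, Marino, Romero, Ruiz, Kowalski, Salazar, Espinoza, Yilmaz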